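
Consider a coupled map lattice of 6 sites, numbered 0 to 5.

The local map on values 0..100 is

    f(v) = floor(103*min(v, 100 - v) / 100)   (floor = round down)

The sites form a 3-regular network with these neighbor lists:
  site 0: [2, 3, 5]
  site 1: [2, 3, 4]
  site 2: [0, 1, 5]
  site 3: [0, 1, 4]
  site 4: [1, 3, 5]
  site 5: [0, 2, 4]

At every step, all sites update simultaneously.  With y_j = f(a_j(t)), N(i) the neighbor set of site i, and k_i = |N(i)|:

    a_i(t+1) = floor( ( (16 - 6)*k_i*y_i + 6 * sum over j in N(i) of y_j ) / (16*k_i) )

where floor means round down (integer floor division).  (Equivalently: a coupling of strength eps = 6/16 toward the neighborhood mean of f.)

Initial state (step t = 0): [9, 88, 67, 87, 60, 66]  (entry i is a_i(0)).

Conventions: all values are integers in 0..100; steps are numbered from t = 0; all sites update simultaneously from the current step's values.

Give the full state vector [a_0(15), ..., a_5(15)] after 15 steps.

Simulating step by step:
t=0: [9, 88, 67, 87, 60, 66]
t=1: [15, 18, 27, 15, 33, 32]
t=2: [18, 20, 25, 17, 28, 29]
t=3: [20, 21, 24, 18, 25, 27]
t=4: [21, 21, 23, 19, 23, 25]
t=5: [21, 21, 22, 20, 22, 24]
t=6: [21, 21, 22, 20, 21, 23]
t=7: [21, 21, 21, 20, 21, 22]
t=8: [21, 20, 21, 20, 21, 21]
t=9: [20, 20, 20, 20, 20, 21]
t=10: [20, 20, 20, 20, 20, 20]
t=11: [20, 20, 20, 20, 20, 20]
t=12: [20, 20, 20, 20, 20, 20]
t=13: [20, 20, 20, 20, 20, 20]
t=14: [20, 20, 20, 20, 20, 20]
t=15: [20, 20, 20, 20, 20, 20]

Answer: [20, 20, 20, 20, 20, 20]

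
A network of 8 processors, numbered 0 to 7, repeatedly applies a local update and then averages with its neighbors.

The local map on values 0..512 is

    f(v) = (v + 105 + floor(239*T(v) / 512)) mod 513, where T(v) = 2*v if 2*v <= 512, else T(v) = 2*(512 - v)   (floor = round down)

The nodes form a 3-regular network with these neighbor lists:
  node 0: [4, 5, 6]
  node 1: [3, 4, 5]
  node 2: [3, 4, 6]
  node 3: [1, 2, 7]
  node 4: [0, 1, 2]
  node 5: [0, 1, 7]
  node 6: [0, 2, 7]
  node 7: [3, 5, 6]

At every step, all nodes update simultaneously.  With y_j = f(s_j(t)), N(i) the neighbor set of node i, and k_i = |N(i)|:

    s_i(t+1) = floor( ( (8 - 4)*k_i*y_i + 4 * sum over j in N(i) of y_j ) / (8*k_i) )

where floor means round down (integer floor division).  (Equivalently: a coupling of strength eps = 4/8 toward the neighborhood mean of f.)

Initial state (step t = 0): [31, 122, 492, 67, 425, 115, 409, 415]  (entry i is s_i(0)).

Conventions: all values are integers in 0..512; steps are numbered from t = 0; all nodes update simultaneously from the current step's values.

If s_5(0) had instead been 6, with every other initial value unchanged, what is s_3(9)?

Answer: s_3(9) = 88
Key observation: This trace re-runs the system from the modified initial state.

Derivation:
t=0: [31, 122, 492, 67, 425, 6, 409, 415]
t=1: [133, 244, 122, 206, 150, 158, 109, 123]
t=2: [367, 249, 372, 375, 325, 332, 331, 375]
t=3: [92, 82, 93, 90, 89, 89, 92, 93]
t=4: [280, 270, 281, 278, 276, 276, 282, 281]
t=5: [88, 87, 88, 87, 87, 87, 88, 88]
t=6: [274, 273, 274, 273, 273, 273, 275, 274]
t=7: [88, 88, 88, 88, 88, 88, 88, 88]
t=8: [275, 275, 275, 275, 275, 275, 275, 275]
t=9: [88, 88, 88, 88, 88, 88, 88, 88]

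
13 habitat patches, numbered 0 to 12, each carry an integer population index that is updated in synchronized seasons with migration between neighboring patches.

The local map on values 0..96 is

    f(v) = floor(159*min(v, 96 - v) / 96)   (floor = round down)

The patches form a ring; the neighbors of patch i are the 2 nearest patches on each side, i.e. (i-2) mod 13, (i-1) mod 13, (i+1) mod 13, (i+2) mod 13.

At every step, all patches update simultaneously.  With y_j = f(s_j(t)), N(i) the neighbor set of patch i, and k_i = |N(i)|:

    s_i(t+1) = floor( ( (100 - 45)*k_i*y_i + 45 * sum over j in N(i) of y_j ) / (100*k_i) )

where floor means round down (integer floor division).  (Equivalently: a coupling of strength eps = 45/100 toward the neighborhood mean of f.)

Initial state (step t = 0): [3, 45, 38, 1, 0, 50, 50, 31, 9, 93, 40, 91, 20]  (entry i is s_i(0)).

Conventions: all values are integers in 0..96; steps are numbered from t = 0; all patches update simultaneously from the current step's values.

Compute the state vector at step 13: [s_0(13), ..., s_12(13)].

Simulating step by step:
t=0: [3, 45, 38, 1, 0, 50, 50, 31, 9, 93, 40, 91, 20]
t=1: [22, 51, 42, 24, 24, 56, 57, 47, 29, 17, 42, 16, 35]
t=2: [45, 63, 59, 49, 48, 60, 61, 65, 53, 40, 55, 35, 54]
t=3: [67, 61, 65, 70, 72, 62, 60, 56, 66, 63, 66, 62, 66]
t=4: [50, 52, 49, 46, 44, 54, 56, 60, 52, 54, 50, 53, 50]
t=5: [75, 73, 75, 74, 72, 68, 66, 63, 69, 69, 74, 72, 74]
t=6: [35, 36, 35, 37, 40, 45, 47, 50, 44, 43, 38, 38, 36]
t=7: [58, 58, 58, 62, 66, 72, 74, 74, 71, 69, 63, 62, 59]
t=8: [61, 61, 59, 54, 48, 41, 38, 37, 41, 45, 52, 55, 59]
t=9: [59, 59, 63, 67, 72, 67, 64, 63, 67, 70, 69, 66, 62]
t=10: [58, 58, 53, 49, 44, 48, 50, 51, 48, 45, 46, 49, 54]
t=11: [65, 65, 69, 74, 73, 77, 76, 75, 77, 75, 75, 73, 69]
t=12: [47, 47, 44, 38, 37, 32, 33, 33, 32, 34, 35, 39, 43]
t=13: [74, 74, 70, 63, 60, 55, 54, 54, 54, 56, 58, 64, 69]

Answer: [74, 74, 70, 63, 60, 55, 54, 54, 54, 56, 58, 64, 69]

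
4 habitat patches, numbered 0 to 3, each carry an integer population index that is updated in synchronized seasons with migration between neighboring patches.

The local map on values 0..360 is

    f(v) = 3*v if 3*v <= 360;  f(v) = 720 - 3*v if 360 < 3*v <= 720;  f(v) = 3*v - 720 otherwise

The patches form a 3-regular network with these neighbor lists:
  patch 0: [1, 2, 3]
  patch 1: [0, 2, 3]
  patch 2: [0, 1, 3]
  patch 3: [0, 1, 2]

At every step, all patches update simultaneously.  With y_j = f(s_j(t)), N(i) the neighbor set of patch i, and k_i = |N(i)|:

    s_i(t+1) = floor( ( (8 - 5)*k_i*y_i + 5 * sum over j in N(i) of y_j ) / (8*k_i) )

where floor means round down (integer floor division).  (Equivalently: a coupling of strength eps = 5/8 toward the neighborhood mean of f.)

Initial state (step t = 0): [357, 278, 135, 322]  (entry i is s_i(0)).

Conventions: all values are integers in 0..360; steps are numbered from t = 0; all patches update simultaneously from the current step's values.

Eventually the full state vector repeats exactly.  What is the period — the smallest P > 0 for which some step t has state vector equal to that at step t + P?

Simulating step by step:
t=0: [357, 278, 135, 322]
t=1: [272, 232, 266, 254]
t=2: [66, 54, 63, 57]
t=3: [183, 177, 181, 178]
t=4: [179, 182, 180, 181]
t=5: [179, 177, 178, 178]
t=6: [185, 186, 186, 186]
t=7: [163, 162, 162, 162]
t=8: [232, 233, 233, 233]
t=9: [22, 21, 21, 21]
t=10: [64, 63, 63, 63]
t=11: [190, 189, 189, 189]
t=12: [151, 152, 152, 152]
t=13: [265, 264, 264, 264]
t=14: [73, 72, 72, 72]
t=15: [217, 216, 216, 216]
t=16: [70, 71, 71, 71]
t=17: [211, 212, 212, 212]
t=18: [85, 84, 84, 84]
t=19: [253, 252, 252, 252]
t=20: [37, 36, 36, 36]
t=21: [109, 108, 108, 108]
t=22: [325, 324, 324, 324]
t=23: [253, 252, 252, 252]

Answer: 4
Key observation: The state at step 19, [253, 252, 252, 252], reappears at step 23 — and no state repeats earlier — so the cycle the system enters has period 4.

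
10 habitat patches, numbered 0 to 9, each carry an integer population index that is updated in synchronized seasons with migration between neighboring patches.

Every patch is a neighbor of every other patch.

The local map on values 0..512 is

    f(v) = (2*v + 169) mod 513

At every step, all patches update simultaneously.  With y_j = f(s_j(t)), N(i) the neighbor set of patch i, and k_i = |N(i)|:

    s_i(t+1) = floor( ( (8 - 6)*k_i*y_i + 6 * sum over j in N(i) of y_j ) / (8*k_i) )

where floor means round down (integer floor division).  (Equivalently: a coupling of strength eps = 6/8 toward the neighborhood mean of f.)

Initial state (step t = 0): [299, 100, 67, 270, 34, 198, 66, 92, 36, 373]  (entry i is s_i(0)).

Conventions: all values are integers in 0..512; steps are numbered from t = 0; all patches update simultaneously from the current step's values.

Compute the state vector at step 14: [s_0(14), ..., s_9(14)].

Simulating step by step:
t=0: [299, 100, 67, 270, 34, 198, 66, 92, 36, 373]
t=1: [268, 287, 276, 258, 265, 234, 275, 284, 265, 292]
t=2: [196, 202, 198, 192, 195, 184, 198, 201, 195, 204]
t=3: [48, 50, 49, 47, 48, 44, 49, 50, 48, 51]
t=4: [265, 266, 266, 265, 265, 264, 266, 266, 265, 266]
t=5: [186, 187, 187, 186, 186, 186, 187, 187, 186, 187]
t=6: [28, 29, 29, 28, 28, 28, 29, 29, 28, 29]
t=7: [225, 226, 226, 225, 225, 225, 226, 226, 225, 226]
t=8: [106, 107, 107, 106, 106, 106, 107, 107, 106, 107]
t=9: [381, 382, 382, 381, 381, 381, 382, 382, 381, 382]
t=10: [418, 419, 419, 418, 418, 418, 419, 419, 418, 419]
t=11: [492, 493, 493, 492, 492, 492, 493, 493, 492, 493]
t=12: [127, 128, 128, 127, 127, 127, 128, 128, 127, 128]
t=13: [423, 424, 424, 423, 423, 423, 424, 424, 423, 424]
t=14: [502, 503, 503, 502, 502, 502, 503, 503, 502, 503]

Answer: [502, 503, 503, 502, 502, 502, 503, 503, 502, 503]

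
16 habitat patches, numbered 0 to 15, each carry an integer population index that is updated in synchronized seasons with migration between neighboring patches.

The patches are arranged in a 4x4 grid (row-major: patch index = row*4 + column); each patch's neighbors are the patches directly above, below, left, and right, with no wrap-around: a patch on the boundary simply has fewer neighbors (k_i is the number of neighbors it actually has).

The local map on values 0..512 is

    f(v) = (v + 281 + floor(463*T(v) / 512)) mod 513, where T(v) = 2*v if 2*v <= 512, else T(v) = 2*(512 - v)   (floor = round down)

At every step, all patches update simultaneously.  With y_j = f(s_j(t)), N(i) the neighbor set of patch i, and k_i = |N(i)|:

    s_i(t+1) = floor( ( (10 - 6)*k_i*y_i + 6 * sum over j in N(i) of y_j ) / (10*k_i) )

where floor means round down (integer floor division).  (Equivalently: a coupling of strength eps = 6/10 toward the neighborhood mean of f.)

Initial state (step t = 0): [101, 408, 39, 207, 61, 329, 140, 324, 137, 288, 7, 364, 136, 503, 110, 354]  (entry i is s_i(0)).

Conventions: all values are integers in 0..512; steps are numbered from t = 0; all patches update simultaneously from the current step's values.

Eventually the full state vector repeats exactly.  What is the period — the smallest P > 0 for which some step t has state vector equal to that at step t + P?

Answer: 2
Key observation: The state at step 16, [385, 385, 385, 385, 385, 385, 385, 385, 385, 385, 385, 385, 385, 385, 385, 385], reappears at step 18 — and no state repeats earlier — so the cycle the system enters has period 2.

Derivation:
t=0: [101, 408, 39, 207, 61, 329, 140, 324, 137, 288, 7, 364, 136, 503, 110, 354]
t=1: [265, 319, 330, 386, 306, 386, 296, 354, 273, 359, 284, 387, 191, 252, 229, 305]
t=2: [456, 431, 425, 402, 445, 413, 433, 406, 419, 430, 432, 416, 406, 413, 441, 416]
t=3: [333, 345, 351, 361, 341, 349, 350, 359, 351, 351, 345, 356, 360, 353, 347, 351]
t=4: [419, 415, 409, 404, 416, 412, 409, 404, 410, 410, 411, 408, 406, 408, 411, 409]
t=5: [356, 358, 362, 365, 358, 360, 362, 365, 361, 361, 361, 363, 363, 363, 362, 362]
t=6: [404, 403, 401, 398, 403, 402, 400, 399, 402, 401, 401, 400, 400, 400, 401, 400]
t=7: [367, 368, 369, 370, 367, 368, 369, 370, 368, 368, 369, 370, 369, 369, 369, 369]
t=8: [396, 396, 395, 394, 396, 396, 395, 394, 396, 395, 395, 394, 395, 395, 395, 394]
t=9: [373, 373, 374, 374, 373, 373, 374, 374, 373, 373, 374, 374, 373, 374, 374, 374]
t=10: [392, 391, 391, 391, 392, 391, 391, 391, 392, 391, 391, 391, 391, 391, 391, 391]
t=11: [377, 377, 377, 377, 377, 377, 377, 377, 377, 377, 377, 377, 377, 377, 377, 377]
t=12: [389, 389, 389, 389, 389, 389, 389, 389, 389, 389, 389, 389, 389, 389, 389, 389]
t=13: [379, 379, 379, 379, 379, 379, 379, 379, 379, 379, 379, 379, 379, 379, 379, 379]
t=14: [387, 387, 387, 387, 387, 387, 387, 387, 387, 387, 387, 387, 387, 387, 387, 387]
t=15: [381, 381, 381, 381, 381, 381, 381, 381, 381, 381, 381, 381, 381, 381, 381, 381]
t=16: [385, 385, 385, 385, 385, 385, 385, 385, 385, 385, 385, 385, 385, 385, 385, 385]
t=17: [382, 382, 382, 382, 382, 382, 382, 382, 382, 382, 382, 382, 382, 382, 382, 382]
t=18: [385, 385, 385, 385, 385, 385, 385, 385, 385, 385, 385, 385, 385, 385, 385, 385]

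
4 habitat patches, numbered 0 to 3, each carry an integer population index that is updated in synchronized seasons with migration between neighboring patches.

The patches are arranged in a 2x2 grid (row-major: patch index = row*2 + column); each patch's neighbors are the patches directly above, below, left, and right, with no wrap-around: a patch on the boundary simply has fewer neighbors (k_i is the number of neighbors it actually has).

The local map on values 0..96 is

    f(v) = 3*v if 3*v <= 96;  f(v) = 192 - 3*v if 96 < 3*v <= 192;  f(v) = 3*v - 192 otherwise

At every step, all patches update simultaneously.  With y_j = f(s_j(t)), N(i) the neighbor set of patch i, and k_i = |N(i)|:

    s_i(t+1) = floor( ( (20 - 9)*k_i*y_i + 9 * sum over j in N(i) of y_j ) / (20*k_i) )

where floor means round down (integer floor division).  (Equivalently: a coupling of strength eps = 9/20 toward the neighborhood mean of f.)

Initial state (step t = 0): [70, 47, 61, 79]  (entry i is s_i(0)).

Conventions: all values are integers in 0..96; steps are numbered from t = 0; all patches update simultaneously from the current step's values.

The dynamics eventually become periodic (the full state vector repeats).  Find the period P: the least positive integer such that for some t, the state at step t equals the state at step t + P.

Simulating step by step:
t=0: [70, 47, 61, 79]
t=1: [23, 42, 19, 38]
t=2: [65, 69, 64, 70]
t=3: [5, 12, 4, 13]
t=4: [19, 31, 18, 32]
t=5: [64, 85, 64, 85]
t=6: [14, 48, 14, 48]
t=7: [43, 46, 43, 46]
t=8: [60, 56, 60, 56]
t=9: [14, 21, 14, 21]
t=10: [46, 58, 46, 58]
t=11: [45, 26, 45, 26]
t=12: [61, 73, 61, 73]
t=13: [13, 22, 13, 22]
t=14: [45, 59, 45, 59]
t=15: [47, 24, 47, 24]
t=16: [55, 67, 55, 67]
t=17: [22, 13, 22, 13]
t=18: [59, 45, 59, 45]
t=19: [24, 47, 24, 47]
t=20: [67, 55, 67, 55]
t=21: [13, 22, 13, 22]

Answer: 8
Key observation: The state at step 13, [13, 22, 13, 22], reappears at step 21 — and no state repeats earlier — so the cycle the system enters has period 8.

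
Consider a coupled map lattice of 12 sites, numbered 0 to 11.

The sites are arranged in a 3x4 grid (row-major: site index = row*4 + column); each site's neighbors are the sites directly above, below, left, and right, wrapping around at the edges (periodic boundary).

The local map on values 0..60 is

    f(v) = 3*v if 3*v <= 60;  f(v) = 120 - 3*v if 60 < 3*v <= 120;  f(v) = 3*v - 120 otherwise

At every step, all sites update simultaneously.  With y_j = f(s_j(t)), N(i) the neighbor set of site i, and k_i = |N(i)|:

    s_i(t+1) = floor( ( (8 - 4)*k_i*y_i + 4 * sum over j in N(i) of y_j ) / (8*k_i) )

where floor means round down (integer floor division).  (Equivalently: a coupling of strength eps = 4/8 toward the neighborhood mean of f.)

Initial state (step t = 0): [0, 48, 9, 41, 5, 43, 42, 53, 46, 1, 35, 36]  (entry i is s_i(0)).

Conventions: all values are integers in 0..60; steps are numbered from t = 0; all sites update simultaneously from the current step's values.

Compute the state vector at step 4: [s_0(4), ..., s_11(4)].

Answer: [45, 37, 34, 37, 34, 33, 28, 28, 41, 39, 27, 27]

Derivation:
t=0: [0, 48, 9, 41, 5, 43, 42, 53, 46, 1, 35, 36]
t=1: [7, 16, 19, 11, 15, 10, 14, 24, 12, 9, 13, 15]
t=2: [30, 40, 48, 37, 39, 35, 42, 44, 35, 32, 40, 42]
t=3: [18, 11, 13, 13, 10, 11, 9, 9, 15, 15, 7, 7]
t=4: [45, 37, 34, 37, 34, 33, 28, 28, 41, 39, 27, 27]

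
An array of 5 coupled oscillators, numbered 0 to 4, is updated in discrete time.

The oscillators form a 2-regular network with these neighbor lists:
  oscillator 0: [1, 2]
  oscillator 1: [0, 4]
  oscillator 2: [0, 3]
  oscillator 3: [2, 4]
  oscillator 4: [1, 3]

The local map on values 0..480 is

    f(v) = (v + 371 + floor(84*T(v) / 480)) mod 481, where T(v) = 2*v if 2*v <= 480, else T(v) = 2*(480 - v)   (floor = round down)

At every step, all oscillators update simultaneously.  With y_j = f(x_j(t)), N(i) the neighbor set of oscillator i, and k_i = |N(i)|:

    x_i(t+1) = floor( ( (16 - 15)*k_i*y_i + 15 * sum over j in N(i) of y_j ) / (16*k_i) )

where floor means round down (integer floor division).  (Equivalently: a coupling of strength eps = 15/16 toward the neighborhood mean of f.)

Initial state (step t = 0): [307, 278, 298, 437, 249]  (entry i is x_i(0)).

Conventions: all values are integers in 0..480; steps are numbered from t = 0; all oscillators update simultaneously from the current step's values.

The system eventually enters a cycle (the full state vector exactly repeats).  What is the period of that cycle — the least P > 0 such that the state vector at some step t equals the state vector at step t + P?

Answer: 8
Key observation: The state at step 75, [219, 219, 219, 219, 219], reappears at step 83 — and no state repeats earlier — so the cycle the system enters has period 8.

Derivation:
t=0: [307, 278, 298, 437, 249]
t=1: [245, 238, 296, 241, 285]
t=2: [229, 228, 217, 244, 214]
t=3: [190, 189, 205, 182, 204]
t=4: [154, 154, 142, 163, 141]
t=5: [89, 89, 102, 82, 102]
t=6: [17, 17, 6, 25, 6]
t=7: [386, 386, 397, 380, 397]
t=8: [311, 311, 307, 315, 307]
t=9: [258, 258, 260, 257, 260]
t=10: [225, 225, 225, 226, 225]
t=11: [193, 193, 193, 193, 193]
t=12: [150, 150, 150, 150, 150]
t=13: [92, 92, 92, 92, 92]
t=14: [14, 14, 14, 14, 14]
t=15: [389, 389, 389, 389, 389]
t=16: [310, 310, 310, 310, 310]
t=17: [259, 259, 259, 259, 259]
t=18: [226, 226, 226, 226, 226]
t=19: [195, 195, 195, 195, 195]
t=20: [153, 153, 153, 153, 153]
t=21: [96, 96, 96, 96, 96]
t=22: [19, 19, 19, 19, 19]
t=23: [396, 396, 396, 396, 396]
t=24: [315, 315, 315, 315, 315]
t=25: [262, 262, 262, 262, 262]
t=26: [228, 228, 228, 228, 228]
t=27: [197, 197, 197, 197, 197]
t=28: [155, 155, 155, 155, 155]
t=29: [99, 99, 99, 99, 99]
t=30: [23, 23, 23, 23, 23]
t=31: [402, 402, 402, 402, 402]
t=32: [319, 319, 319, 319, 319]
t=33: [265, 265, 265, 265, 265]
t=34: [230, 230, 230, 230, 230]
t=35: [200, 200, 200, 200, 200]
t=36: [160, 160, 160, 160, 160]
t=37: [106, 106, 106, 106, 106]
t=38: [33, 33, 33, 33, 33]
t=39: [415, 415, 415, 415, 415]
t=40: [327, 327, 327, 327, 327]
t=41: [270, 270, 270, 270, 270]
t=42: [233, 233, 233, 233, 233]
t=43: [204, 204, 204, 204, 204]
t=44: [165, 165, 165, 165, 165]
t=45: [112, 112, 112, 112, 112]
t=46: [41, 41, 41, 41, 41]
t=47: [426, 426, 426, 426, 426]
t=48: [334, 334, 334, 334, 334]
t=49: [275, 275, 275, 275, 275]
t=50: [236, 236, 236, 236, 236]
t=51: [208, 208, 208, 208, 208]
t=52: [170, 170, 170, 170, 170]
t=53: [119, 119, 119, 119, 119]
t=54: [50, 50, 50, 50, 50]
t=55: [438, 438, 438, 438, 438]
t=56: [342, 342, 342, 342, 342]
t=57: [280, 280, 280, 280, 280]
t=58: [240, 240, 240, 240, 240]
t=59: [214, 214, 214, 214, 214]
t=60: [178, 178, 178, 178, 178]
t=61: [130, 130, 130, 130, 130]
t=62: [65, 65, 65, 65, 65]
t=63: [458, 458, 458, 458, 458]
t=64: [355, 355, 355, 355, 355]
t=65: [288, 288, 288, 288, 288]
t=66: [245, 245, 245, 245, 245]
t=67: [217, 217, 217, 217, 217]
t=68: [182, 182, 182, 182, 182]
t=69: [135, 135, 135, 135, 135]
t=70: [72, 72, 72, 72, 72]
t=71: [468, 468, 468, 468, 468]
t=72: [362, 362, 362, 362, 362]
t=73: [293, 293, 293, 293, 293]
t=74: [248, 248, 248, 248, 248]
t=75: [219, 219, 219, 219, 219]
t=76: [185, 185, 185, 185, 185]
t=77: [139, 139, 139, 139, 139]
t=78: [77, 77, 77, 77, 77]
t=79: [474, 474, 474, 474, 474]
t=80: [366, 366, 366, 366, 366]
t=81: [295, 295, 295, 295, 295]
t=82: [249, 249, 249, 249, 249]
t=83: [219, 219, 219, 219, 219]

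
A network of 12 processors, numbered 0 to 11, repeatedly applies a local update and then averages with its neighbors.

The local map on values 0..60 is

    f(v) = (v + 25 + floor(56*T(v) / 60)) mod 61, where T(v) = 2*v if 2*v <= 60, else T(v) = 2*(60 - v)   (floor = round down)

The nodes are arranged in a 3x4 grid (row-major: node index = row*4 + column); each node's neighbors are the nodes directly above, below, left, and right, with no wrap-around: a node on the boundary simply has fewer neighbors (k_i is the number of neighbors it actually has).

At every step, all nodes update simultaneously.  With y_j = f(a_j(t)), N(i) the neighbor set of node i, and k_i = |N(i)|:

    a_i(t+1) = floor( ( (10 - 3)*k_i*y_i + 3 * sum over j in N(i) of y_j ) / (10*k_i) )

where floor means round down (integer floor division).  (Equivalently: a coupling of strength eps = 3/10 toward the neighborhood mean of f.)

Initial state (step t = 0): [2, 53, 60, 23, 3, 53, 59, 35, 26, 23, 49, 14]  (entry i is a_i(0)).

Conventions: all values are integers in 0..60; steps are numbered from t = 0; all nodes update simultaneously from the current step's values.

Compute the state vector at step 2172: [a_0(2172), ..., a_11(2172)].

Answer: [42, 42, 42, 42, 42, 42, 42, 42, 43, 42, 42, 42]
Key observation: The state at step 8, [42, 42, 42, 42, 42, 42, 42, 42, 43, 42, 42, 42], reappears at step 10: the system is in a cycle of period 2 from step 8 on.  Therefore the state at step 2172 equals the state at step 8 + ((2172 - 8) mod 2) = 8, which is [42, 42, 42, 42, 42, 42, 42, 42, 43, 42, 42, 42].

Derivation:
t=0: [2, 53, 60, 23, 3, 53, 59, 35, 26, 23, 49, 14]
t=1: [30, 29, 25, 30, 32, 29, 26, 37, 35, 30, 28, 14]
t=2: [49, 46, 38, 46, 47, 46, 39, 39, 46, 48, 40, 15]
t=3: [33, 36, 41, 37, 35, 36, 41, 37, 35, 35, 37, 17]
t=4: [46, 43, 40, 42, 45, 43, 40, 39, 45, 44, 39, 21]
t=5: [36, 38, 40, 39, 37, 38, 40, 39, 37, 37, 39, 29]
t=6: [43, 42, 41, 41, 43, 42, 41, 42, 43, 42, 42, 45]
t=7: [38, 39, 39, 39, 38, 39, 39, 39, 38, 38, 38, 37]
t=8: [42, 42, 42, 42, 42, 42, 42, 42, 43, 42, 42, 42]
t=9: [39, 39, 39, 39, 38, 39, 39, 39, 38, 38, 39, 39]
t=10: [42, 42, 42, 42, 42, 42, 42, 42, 43, 42, 42, 42]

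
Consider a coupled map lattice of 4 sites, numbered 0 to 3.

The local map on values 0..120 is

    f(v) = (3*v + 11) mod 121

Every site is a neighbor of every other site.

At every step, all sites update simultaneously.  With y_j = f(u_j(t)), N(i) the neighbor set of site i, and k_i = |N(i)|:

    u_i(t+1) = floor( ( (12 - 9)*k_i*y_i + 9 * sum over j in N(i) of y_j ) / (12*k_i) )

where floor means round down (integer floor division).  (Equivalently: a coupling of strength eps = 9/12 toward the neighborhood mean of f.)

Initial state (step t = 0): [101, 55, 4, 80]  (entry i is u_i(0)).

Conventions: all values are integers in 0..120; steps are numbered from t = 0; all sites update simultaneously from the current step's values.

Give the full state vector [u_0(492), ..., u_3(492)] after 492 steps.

Simulating step by step:
t=0: [101, 55, 4, 80]
t=1: [39, 39, 39, 39]
t=2: [7, 7, 7, 7]
t=3: [32, 32, 32, 32]
t=4: [107, 107, 107, 107]
t=5: [90, 90, 90, 90]
t=6: [39, 39, 39, 39]

Answer: [7, 7, 7, 7]
Key observation: The state at step 1, [39, 39, 39, 39], reappears at step 6: the system is in a cycle of period 5 from step 1 on.  Therefore the state at step 492 equals the state at step 1 + ((492 - 1) mod 5) = 2, which is [7, 7, 7, 7].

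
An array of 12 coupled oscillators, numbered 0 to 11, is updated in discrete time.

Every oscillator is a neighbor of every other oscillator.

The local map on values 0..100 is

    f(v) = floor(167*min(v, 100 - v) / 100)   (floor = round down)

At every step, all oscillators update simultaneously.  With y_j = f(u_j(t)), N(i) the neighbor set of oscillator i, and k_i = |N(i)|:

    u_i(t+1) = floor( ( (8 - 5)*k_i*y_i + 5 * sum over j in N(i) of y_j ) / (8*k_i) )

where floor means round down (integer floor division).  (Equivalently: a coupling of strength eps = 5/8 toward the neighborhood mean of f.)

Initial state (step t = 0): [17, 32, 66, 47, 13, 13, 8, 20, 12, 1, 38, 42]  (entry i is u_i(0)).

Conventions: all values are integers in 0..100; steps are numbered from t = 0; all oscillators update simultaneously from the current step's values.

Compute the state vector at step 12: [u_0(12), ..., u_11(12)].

Simulating step by step:
t=0: [17, 32, 66, 47, 13, 13, 8, 20, 12, 1, 38, 42]
t=1: [34, 42, 43, 50, 32, 32, 30, 36, 32, 26, 46, 48]
t=2: [60, 64, 65, 68, 59, 59, 58, 61, 59, 56, 66, 67]
t=3: [64, 62, 61, 60, 64, 64, 65, 63, 64, 66, 61, 60]
t=4: [61, 62, 62, 63, 61, 61, 60, 61, 61, 59, 62, 63]
t=5: [64, 63, 63, 63, 64, 64, 64, 64, 64, 65, 63, 63]
t=6: [60, 60, 60, 60, 60, 60, 60, 60, 60, 59, 60, 60]
t=7: [66, 66, 66, 66, 66, 66, 66, 66, 66, 66, 66, 66]
t=8: [56, 56, 56, 56, 56, 56, 56, 56, 56, 56, 56, 56]
t=9: [73, 73, 73, 73, 73, 73, 73, 73, 73, 73, 73, 73]
t=10: [45, 45, 45, 45, 45, 45, 45, 45, 45, 45, 45, 45]
t=11: [75, 75, 75, 75, 75, 75, 75, 75, 75, 75, 75, 75]
t=12: [41, 41, 41, 41, 41, 41, 41, 41, 41, 41, 41, 41]

Answer: [41, 41, 41, 41, 41, 41, 41, 41, 41, 41, 41, 41]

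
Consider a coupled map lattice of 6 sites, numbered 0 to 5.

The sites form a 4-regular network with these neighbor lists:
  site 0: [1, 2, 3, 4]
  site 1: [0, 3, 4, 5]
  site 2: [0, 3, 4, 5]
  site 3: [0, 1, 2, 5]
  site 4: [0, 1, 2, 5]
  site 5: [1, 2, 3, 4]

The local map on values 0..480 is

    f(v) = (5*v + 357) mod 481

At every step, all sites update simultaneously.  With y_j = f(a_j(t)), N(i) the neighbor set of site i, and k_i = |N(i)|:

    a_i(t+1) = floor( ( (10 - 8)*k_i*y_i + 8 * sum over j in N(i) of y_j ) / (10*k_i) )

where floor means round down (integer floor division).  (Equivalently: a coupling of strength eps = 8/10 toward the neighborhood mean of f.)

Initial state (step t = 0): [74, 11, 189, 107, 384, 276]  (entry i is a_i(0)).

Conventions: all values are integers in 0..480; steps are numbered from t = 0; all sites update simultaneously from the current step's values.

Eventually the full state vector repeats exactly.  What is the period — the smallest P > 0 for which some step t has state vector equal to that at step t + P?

Simulating step by step:
t=0: [74, 11, 189, 107, 384, 276]
t=1: [352, 343, 328, 340, 329, 362]
t=2: [125, 159, 144, 158, 147, 135]
t=3: [128, 119, 104, 116, 105, 138]
t=4: [351, 289, 274, 288, 277, 361]
t=5: [296, 287, 272, 284, 273, 306]
t=6: [326, 360, 345, 359, 348, 336]
t=7: [171, 162, 147, 159, 148, 181]
t=8: [182, 216, 201, 215, 204, 192]
t=9: [413, 404, 389, 401, 390, 423]
t=10: [333, 271, 256, 270, 259, 343]
t=11: [206, 197, 182, 194, 183, 216]
t=12: [357, 391, 376, 390, 379, 367]
t=13: [326, 317, 302, 314, 303, 336]
t=14: [187, 125, 206, 124, 209, 197]
t=15: [246, 237, 318, 234, 319, 256]
t=16: [75, 109, 94, 108, 97, 85]
t=17: [359, 350, 335, 347, 336, 369]
t=18: [160, 194, 179, 193, 182, 170]
t=19: [303, 294, 279, 291, 280, 313]
t=20: [361, 395, 380, 394, 383, 371]
t=21: [346, 337, 322, 334, 323, 356]
t=22: [95, 129, 114, 128, 117, 105]
t=23: [266, 257, 338, 254, 339, 276]
t=24: [175, 209, 194, 208, 197, 185]
t=25: [378, 369, 354, 366, 355, 388]
t=26: [255, 289, 274, 288, 277, 265]
t=27: [297, 288, 273, 285, 274, 307]
t=28: [331, 365, 350, 364, 353, 341]
t=29: [196, 187, 172, 184, 173, 206]
t=30: [307, 341, 326, 340, 329, 317]
t=31: [172, 163, 148, 160, 149, 86]
t=32: [187, 221, 206, 220, 209, 197]
t=33: [245, 236, 317, 233, 318, 255]
t=34: [70, 104, 89, 103, 92, 80]
t=35: [334, 325, 310, 322, 311, 344]
t=36: [227, 165, 246, 164, 249, 237]
t=37: [157, 148, 133, 145, 134, 167]
t=38: [112, 146, 131, 145, 134, 122]
t=39: [159, 150, 135, 147, 136, 73]
t=40: [122, 156, 141, 155, 144, 132]
t=41: [113, 104, 89, 101, 90, 123]
t=42: [373, 310, 295, 309, 298, 286]
t=43: [402, 393, 378, 390, 379, 412]
t=44: [375, 312, 297, 311, 300, 288]
t=45: [412, 403, 388, 400, 389, 422]
t=46: [328, 266, 251, 265, 254, 338]
t=47: [181, 172, 157, 169, 158, 191]
t=48: [232, 266, 251, 265, 254, 242]
t=49: [182, 173, 158, 170, 159, 192]
t=50: [237, 271, 256, 270, 259, 247]
t=51: [207, 198, 183, 195, 184, 217]
t=52: [362, 396, 381, 395, 384, 372]
t=53: [351, 342, 327, 339, 328, 361]
t=54: [120, 154, 139, 153, 142, 130]
t=55: [199, 190, 175, 187, 176, 113]
t=56: [322, 356, 341, 355, 344, 332]
t=57: [151, 142, 127, 139, 128, 161]
t=58: [82, 116, 101, 115, 104, 92]
t=59: [394, 385, 370, 382, 371, 404]
t=60: [335, 369, 354, 368, 357, 345]
t=61: [216, 207, 192, 204, 193, 226]
t=62: [407, 344, 329, 343, 332, 320]
t=63: [188, 179, 164, 176, 165, 101]
t=64: [267, 300, 285, 299, 288, 276]
t=65: [353, 344, 329, 341, 330, 362]
t=66: [130, 163, 148, 162, 151, 139]
t=67: [149, 140, 125, 137, 126, 158]
t=68: [72, 105, 90, 104, 93, 81]
t=69: [340, 331, 316, 328, 317, 349]
t=70: [65, 98, 83, 97, 86, 74]
t=71: [305, 296, 281, 293, 282, 314]
t=72: [371, 307, 292, 306, 295, 283]
t=73: [388, 379, 364, 376, 365, 397]
t=74: [305, 338, 323, 337, 326, 314]
t=75: [158, 149, 134, 146, 135, 71]
t=76: [117, 150, 135, 149, 138, 126]
t=77: [180, 171, 156, 168, 157, 93]
t=78: [227, 260, 245, 259, 248, 236]
t=79: [153, 144, 129, 141, 130, 162]
t=80: [92, 125, 110, 124, 113, 101]
t=81: [247, 238, 319, 235, 320, 256]
t=82: [80, 113, 98, 112, 101, 89]
t=83: [380, 371, 356, 368, 357, 389]
t=84: [265, 298, 283, 297, 286, 274]
t=85: [343, 334, 319, 331, 320, 352]
t=86: [80, 113, 98, 112, 101, 89]

Answer: 4
Key observation: The state at step 82, [80, 113, 98, 112, 101, 89], reappears at step 86 — and no state repeats earlier — so the cycle the system enters has period 4.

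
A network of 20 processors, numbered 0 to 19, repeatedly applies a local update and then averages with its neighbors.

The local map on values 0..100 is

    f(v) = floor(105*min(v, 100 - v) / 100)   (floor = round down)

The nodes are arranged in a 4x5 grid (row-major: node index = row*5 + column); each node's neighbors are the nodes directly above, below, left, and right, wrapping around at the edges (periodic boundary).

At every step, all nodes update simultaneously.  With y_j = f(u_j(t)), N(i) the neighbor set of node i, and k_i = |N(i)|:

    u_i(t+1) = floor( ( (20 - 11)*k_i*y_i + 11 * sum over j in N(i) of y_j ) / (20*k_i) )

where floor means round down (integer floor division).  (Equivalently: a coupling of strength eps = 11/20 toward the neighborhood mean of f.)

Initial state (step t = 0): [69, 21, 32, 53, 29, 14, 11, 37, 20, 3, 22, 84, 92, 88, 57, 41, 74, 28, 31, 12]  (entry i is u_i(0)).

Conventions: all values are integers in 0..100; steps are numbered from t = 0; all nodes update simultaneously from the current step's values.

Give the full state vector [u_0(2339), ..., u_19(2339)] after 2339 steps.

Simulating step by step:
t=0: [69, 21, 32, 53, 29, 14, 11, 37, 20, 3, 22, 84, 92, 88, 57, 41, 74, 28, 31, 12]
t=1: [29, 24, 33, 38, 26, 15, 17, 27, 23, 16, 26, 16, 16, 19, 27, 32, 27, 26, 28, 26]
t=2: [27, 26, 31, 33, 27, 19, 19, 25, 24, 20, 24, 19, 19, 21, 24, 30, 26, 26, 28, 28]
t=3: [27, 26, 30, 30, 28, 21, 21, 24, 25, 22, 24, 20, 21, 23, 24, 28, 26, 26, 28, 28]
t=4: [27, 27, 29, 29, 28, 23, 22, 25, 25, 24, 24, 22, 23, 24, 25, 28, 26, 27, 28, 28]
t=5: [27, 27, 28, 29, 28, 24, 24, 25, 26, 25, 25, 23, 24, 25, 26, 28, 27, 27, 28, 28]
t=6: [27, 27, 28, 29, 28, 25, 25, 26, 27, 26, 26, 25, 25, 26, 26, 28, 27, 27, 28, 28]
t=7: [28, 27, 28, 29, 28, 26, 26, 27, 27, 27, 27, 26, 26, 27, 27, 28, 27, 28, 28, 28]
t=8: [28, 28, 28, 29, 29, 27, 27, 27, 28, 28, 27, 27, 27, 28, 28, 28, 28, 28, 29, 28]
t=9: [29, 28, 29, 29, 29, 28, 28, 28, 29, 29, 28, 28, 28, 29, 28, 28, 28, 29, 29, 29]
t=10: [29, 29, 29, 30, 30, 29, 29, 29, 29, 29, 29, 29, 29, 29, 29, 29, 29, 29, 30, 29]
t=11: [30, 30, 30, 30, 30, 30, 30, 30, 30, 30, 30, 30, 30, 30, 30, 30, 30, 30, 30, 30]
t=12: [31, 31, 31, 31, 31, 31, 31, 31, 31, 31, 31, 31, 31, 31, 31, 31, 31, 31, 31, 31]
t=13: [32, 32, 32, 32, 32, 32, 32, 32, 32, 32, 32, 32, 32, 32, 32, 32, 32, 32, 32, 32]
t=14: [33, 33, 33, 33, 33, 33, 33, 33, 33, 33, 33, 33, 33, 33, 33, 33, 33, 33, 33, 33]
t=15: [34, 34, 34, 34, 34, 34, 34, 34, 34, 34, 34, 34, 34, 34, 34, 34, 34, 34, 34, 34]
t=16: [35, 35, 35, 35, 35, 35, 35, 35, 35, 35, 35, 35, 35, 35, 35, 35, 35, 35, 35, 35]
t=17: [36, 36, 36, 36, 36, 36, 36, 36, 36, 36, 36, 36, 36, 36, 36, 36, 36, 36, 36, 36]
t=18: [37, 37, 37, 37, 37, 37, 37, 37, 37, 37, 37, 37, 37, 37, 37, 37, 37, 37, 37, 37]
t=19: [38, 38, 38, 38, 38, 38, 38, 38, 38, 38, 38, 38, 38, 38, 38, 38, 38, 38, 38, 38]
t=20: [39, 39, 39, 39, 39, 39, 39, 39, 39, 39, 39, 39, 39, 39, 39, 39, 39, 39, 39, 39]
t=21: [40, 40, 40, 40, 40, 40, 40, 40, 40, 40, 40, 40, 40, 40, 40, 40, 40, 40, 40, 40]
t=22: [42, 42, 42, 42, 42, 42, 42, 42, 42, 42, 42, 42, 42, 42, 42, 42, 42, 42, 42, 42]
t=23: [44, 44, 44, 44, 44, 44, 44, 44, 44, 44, 44, 44, 44, 44, 44, 44, 44, 44, 44, 44]
t=24: [46, 46, 46, 46, 46, 46, 46, 46, 46, 46, 46, 46, 46, 46, 46, 46, 46, 46, 46, 46]
t=25: [48, 48, 48, 48, 48, 48, 48, 48, 48, 48, 48, 48, 48, 48, 48, 48, 48, 48, 48, 48]
t=26: [50, 50, 50, 50, 50, 50, 50, 50, 50, 50, 50, 50, 50, 50, 50, 50, 50, 50, 50, 50]
t=27: [52, 52, 52, 52, 52, 52, 52, 52, 52, 52, 52, 52, 52, 52, 52, 52, 52, 52, 52, 52]
t=28: [50, 50, 50, 50, 50, 50, 50, 50, 50, 50, 50, 50, 50, 50, 50, 50, 50, 50, 50, 50]

Answer: [52, 52, 52, 52, 52, 52, 52, 52, 52, 52, 52, 52, 52, 52, 52, 52, 52, 52, 52, 52]
Key observation: The state at step 26, [50, 50, 50, 50, 50, 50, 50, 50, 50, 50, 50, 50, 50, 50, 50, 50, 50, 50, 50, 50], reappears at step 28: the system is in a cycle of period 2 from step 26 on.  Therefore the state at step 2339 equals the state at step 26 + ((2339 - 26) mod 2) = 27, which is [52, 52, 52, 52, 52, 52, 52, 52, 52, 52, 52, 52, 52, 52, 52, 52, 52, 52, 52, 52].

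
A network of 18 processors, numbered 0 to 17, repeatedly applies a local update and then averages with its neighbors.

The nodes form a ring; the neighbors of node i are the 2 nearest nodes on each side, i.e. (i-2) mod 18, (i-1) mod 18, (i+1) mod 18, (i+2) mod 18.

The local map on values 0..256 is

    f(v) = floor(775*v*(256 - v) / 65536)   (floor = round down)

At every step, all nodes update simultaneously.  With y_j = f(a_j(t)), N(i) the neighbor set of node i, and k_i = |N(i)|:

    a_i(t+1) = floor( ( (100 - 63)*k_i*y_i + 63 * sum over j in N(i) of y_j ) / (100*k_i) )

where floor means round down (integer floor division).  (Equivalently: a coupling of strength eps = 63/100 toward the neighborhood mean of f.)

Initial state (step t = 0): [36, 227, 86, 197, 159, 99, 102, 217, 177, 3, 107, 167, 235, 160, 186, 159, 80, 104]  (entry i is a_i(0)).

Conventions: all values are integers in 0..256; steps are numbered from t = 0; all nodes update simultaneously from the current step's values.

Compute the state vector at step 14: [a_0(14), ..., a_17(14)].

Answer: [185, 185, 184, 184, 184, 184, 184, 185, 185, 185, 185, 185, 185, 185, 185, 185, 185, 185]

Derivation:
t=0: [36, 227, 86, 197, 159, 99, 102, 217, 177, 3, 107, 167, 235, 160, 186, 159, 80, 104]
t=1: [129, 121, 140, 147, 173, 162, 167, 122, 136, 101, 133, 133, 131, 156, 149, 175, 158, 150]
t=2: [190, 191, 188, 185, 178, 180, 180, 186, 188, 189, 191, 190, 190, 184, 184, 178, 183, 185]
t=3: [150, 149, 152, 155, 159, 159, 158, 154, 151, 149, 147, 149, 150, 154, 156, 158, 156, 154]
t=4: [186, 186, 185, 184, 183, 183, 183, 185, 186, 187, 188, 187, 187, 185, 184, 183, 184, 185]
t=5: [154, 154, 154, 155, 156, 156, 156, 154, 153, 152, 151, 152, 152, 154, 155, 156, 155, 154]
t=6: [185, 185, 184, 184, 184, 184, 184, 185, 185, 186, 186, 186, 185, 185, 185, 184, 184, 184]
t=7: [155, 155, 155, 155, 156, 155, 155, 155, 154, 153, 153, 153, 154, 154, 155, 155, 155, 155]
t=8: [185, 185, 184, 184, 184, 184, 184, 185, 185, 185, 185, 185, 185, 185, 185, 185, 185, 185]
t=9: [155, 155, 155, 155, 156, 155, 155, 155, 155, 155, 155, 155, 155, 155, 155, 155, 155, 155]
t=10: [185, 185, 184, 184, 184, 184, 184, 185, 185, 185, 185, 185, 185, 185, 185, 185, 185, 185]
t=11: [155, 155, 155, 155, 156, 155, 155, 155, 155, 155, 155, 155, 155, 155, 155, 155, 155, 155]
t=12: [185, 185, 184, 184, 184, 184, 184, 185, 185, 185, 185, 185, 185, 185, 185, 185, 185, 185]
t=13: [155, 155, 155, 155, 156, 155, 155, 155, 155, 155, 155, 155, 155, 155, 155, 155, 155, 155]
t=14: [185, 185, 184, 184, 184, 184, 184, 185, 185, 185, 185, 185, 185, 185, 185, 185, 185, 185]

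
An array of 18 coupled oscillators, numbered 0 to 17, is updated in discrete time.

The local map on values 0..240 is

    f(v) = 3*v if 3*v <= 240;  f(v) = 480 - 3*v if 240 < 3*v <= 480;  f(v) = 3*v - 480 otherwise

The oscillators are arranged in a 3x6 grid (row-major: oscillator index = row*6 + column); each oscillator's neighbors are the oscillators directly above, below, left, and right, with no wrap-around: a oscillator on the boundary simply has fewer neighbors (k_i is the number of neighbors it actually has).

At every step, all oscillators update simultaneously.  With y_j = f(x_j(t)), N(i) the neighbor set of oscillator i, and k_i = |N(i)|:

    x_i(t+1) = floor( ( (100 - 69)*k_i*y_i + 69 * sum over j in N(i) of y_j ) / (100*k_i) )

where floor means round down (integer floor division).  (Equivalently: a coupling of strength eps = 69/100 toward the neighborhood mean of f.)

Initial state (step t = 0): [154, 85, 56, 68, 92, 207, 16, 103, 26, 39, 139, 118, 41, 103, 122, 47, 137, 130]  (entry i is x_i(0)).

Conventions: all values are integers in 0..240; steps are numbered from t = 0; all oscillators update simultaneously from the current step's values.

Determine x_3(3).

Answer: x_3(3) = 145

Derivation:
t=0: [154, 85, 56, 68, 92, 207, 16, 103, 26, 39, 139, 118, 41, 103, 122, 47, 137, 130]
t=1: [99, 151, 168, 175, 157, 157, 86, 143, 122, 120, 108, 106, 113, 146, 125, 112, 89, 95]
t=2: [142, 67, 50, 49, 51, 61, 155, 85, 87, 116, 135, 133, 134, 81, 101, 145, 179, 189]
t=3: [91, 160, 176, 145, 140, 137, 86, 185, 185, 124, 96, 104, 111, 183, 170, 98, 65, 74]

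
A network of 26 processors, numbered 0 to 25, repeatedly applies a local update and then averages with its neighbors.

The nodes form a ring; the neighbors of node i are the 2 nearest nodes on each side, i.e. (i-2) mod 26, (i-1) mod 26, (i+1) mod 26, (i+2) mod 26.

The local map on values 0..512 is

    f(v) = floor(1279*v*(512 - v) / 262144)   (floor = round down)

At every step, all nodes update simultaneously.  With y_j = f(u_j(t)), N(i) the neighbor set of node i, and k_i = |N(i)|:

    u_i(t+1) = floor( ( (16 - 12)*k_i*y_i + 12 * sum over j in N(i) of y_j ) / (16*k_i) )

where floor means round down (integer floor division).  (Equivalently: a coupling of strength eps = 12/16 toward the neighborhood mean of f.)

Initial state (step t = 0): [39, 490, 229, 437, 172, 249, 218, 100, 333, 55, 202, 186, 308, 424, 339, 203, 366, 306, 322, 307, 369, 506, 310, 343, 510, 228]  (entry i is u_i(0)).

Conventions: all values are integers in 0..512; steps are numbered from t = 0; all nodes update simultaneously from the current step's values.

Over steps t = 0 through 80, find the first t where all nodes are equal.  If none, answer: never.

Simulating step by step:
t=0: [39, 490, 229, 437, 172, 249, 218, 100, 333, 55, 202, 186, 308, 424, 339, 203, 366, 306, 322, 307, 369, 506, 310, 343, 510, 228]  (not all equal)
t=1: [151, 178, 188, 222, 278, 259, 283, 245, 248, 235, 266, 245, 276, 269, 269, 270, 289, 296, 286, 241, 237, 219, 180, 190, 187, 159]  (not all equal)
t=2: [283, 287, 296, 307, 312, 317, 317, 318, 318, 318, 318, 318, 318, 318, 317, 315, 315, 314, 315, 315, 311, 307, 302, 294, 285, 283]  (not all equal)
t=3: [314, 313, 310, 307, 304, 302, 301, 300, 300, 300, 300, 300, 300, 300, 301, 301, 302, 302, 302, 303, 304, 306, 309, 311, 313, 314]  (not all equal)
t=4: [303, 304, 305, 306, 307, 308, 309, 309, 309, 310, 310, 310, 309, 309, 309, 309, 309, 308, 308, 308, 307, 306, 305, 304, 303, 303]  (not all equal)
t=5: [308, 307, 307, 307, 306, 306, 306, 305, 305, 305, 305, 305, 305, 305, 306, 306, 306, 306, 306, 306, 306, 307, 307, 307, 308, 308]  (not all equal)
t=6: [306, 306, 306, 307, 307, 307, 307, 307, 307, 308, 308, 308, 307, 307, 307, 307, 307, 307, 307, 307, 307, 307, 306, 306, 306, 306]  (not all equal)
t=7: [307, 307, 307, 307, 307, 307, 307, 306, 306, 306, 306, 306, 306, 306, 307, 307, 307, 307, 307, 307, 307, 307, 307, 307, 307, 307]  (not all equal)
t=8: [307, 307, 307, 307, 307, 307, 307, 307, 307, 307, 307, 307, 307, 307, 307, 307, 307, 307, 307, 307, 307, 307, 307, 307, 307, 307]  (all equal)

Answer: 8
Key observation: Synchronization is absorbing here: once all nodes are equal they stay equal, and step 8 is the first all-equal step.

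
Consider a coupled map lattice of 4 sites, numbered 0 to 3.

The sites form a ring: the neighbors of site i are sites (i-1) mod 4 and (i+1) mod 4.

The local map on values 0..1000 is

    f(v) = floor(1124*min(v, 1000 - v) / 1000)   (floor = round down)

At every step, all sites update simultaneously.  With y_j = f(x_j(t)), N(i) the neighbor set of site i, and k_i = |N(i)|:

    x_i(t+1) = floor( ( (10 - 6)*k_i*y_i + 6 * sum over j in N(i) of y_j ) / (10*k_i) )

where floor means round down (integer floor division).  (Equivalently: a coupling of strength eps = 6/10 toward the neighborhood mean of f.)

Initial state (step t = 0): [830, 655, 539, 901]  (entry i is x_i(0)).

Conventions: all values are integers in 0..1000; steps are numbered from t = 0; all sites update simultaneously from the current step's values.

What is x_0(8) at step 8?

Simulating step by step:
t=0: [830, 655, 539, 901]
t=1: [225, 367, 356, 257]
t=2: [310, 360, 370, 310]
t=3: [364, 390, 391, 368]
t=4: [418, 429, 430, 419]
t=5: [473, 478, 478, 473]
t=6: [532, 535, 535, 532]
t=7: [524, 523, 523, 524]
t=8: [535, 535, 535, 535]

Answer: x_0(8) = 535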